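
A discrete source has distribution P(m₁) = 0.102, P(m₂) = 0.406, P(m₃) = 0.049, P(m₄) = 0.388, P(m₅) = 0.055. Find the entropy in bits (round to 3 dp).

1.837 bits

H = −Σ pᵢ log₂ pᵢ.
−0.102·log₂(0.102) = 0.3359
−0.406·log₂(0.406) = 0.5280
−0.049·log₂(0.049) = 0.2132
−0.388·log₂(0.388) = 0.5300
−0.055·log₂(0.055) = 0.2301
Sum ≈ 1.8372 → 1.837 bits.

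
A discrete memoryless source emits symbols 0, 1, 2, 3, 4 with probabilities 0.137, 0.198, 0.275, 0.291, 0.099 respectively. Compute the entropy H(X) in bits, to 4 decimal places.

2.2162 bits

H = −Σ pᵢ log₂ pᵢ.
−0.137·log₂(0.137) = 0.3929
−0.198·log₂(0.198) = 0.4626
−0.275·log₂(0.275) = 0.5122
−0.291·log₂(0.291) = 0.5182
−0.099·log₂(0.099) = 0.3303
Sum ≈ 2.2162 → 2.2162 bits.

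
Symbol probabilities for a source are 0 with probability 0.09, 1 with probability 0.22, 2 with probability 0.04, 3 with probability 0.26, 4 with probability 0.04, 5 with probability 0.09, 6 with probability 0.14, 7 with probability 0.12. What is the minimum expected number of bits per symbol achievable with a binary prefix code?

2.77 bits/symbol

Repeatedly combine the two least-probable nodes; the expected code length is the sum of the merged weights.
merge 1/25 + 1/25 → 2/25
merge 2/25 + 9/100 → 17/100
merge 9/100 + 3/25 → 21/100
merge 7/50 + 17/100 → 31/100
merge 21/100 + 11/50 → 43/100
merge 13/50 + 31/100 → 57/100
merge 43/100 + 57/100 → 1
L = 2/25 + 17/100 + 21/100 + 31/100 + 43/100 + 57/100 + 1 = 277/100 = 2.77 bits/symbol.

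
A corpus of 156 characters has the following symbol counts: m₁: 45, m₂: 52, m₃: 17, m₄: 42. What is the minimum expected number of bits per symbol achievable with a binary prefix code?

2 bits/symbol

Probabilities are the counts divided by 156.
Repeatedly combine the two least-probable nodes; the expected code length is the sum of the merged weights.
merge 17/156 + 7/26 → 59/156
merge 15/52 + 1/3 → 97/156
merge 59/156 + 97/156 → 1
L = 59/156 + 97/156 + 1 = 2 bits/symbol.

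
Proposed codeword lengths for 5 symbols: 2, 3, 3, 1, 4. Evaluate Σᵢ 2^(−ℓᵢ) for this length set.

With common denominator 2^4 = 16: Σ 2^(−ℓᵢ) = 4/16 + 2/16 + 2/16 + 8/16 + 1/16 = 17/16 = 1.0625.

1.0625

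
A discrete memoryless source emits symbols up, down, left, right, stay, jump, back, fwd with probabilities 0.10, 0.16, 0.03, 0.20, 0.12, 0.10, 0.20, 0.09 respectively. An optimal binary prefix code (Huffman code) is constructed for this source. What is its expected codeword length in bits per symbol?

Repeatedly combine the two least-probable nodes; the expected code length is the sum of the merged weights.
merge 3/100 + 9/100 → 3/25
merge 1/10 + 1/10 → 1/5
merge 3/25 + 3/25 → 6/25
merge 4/25 + 1/5 → 9/25
merge 1/5 + 1/5 → 2/5
merge 6/25 + 9/25 → 3/5
merge 2/5 + 3/5 → 1
L = 3/25 + 1/5 + 6/25 + 9/25 + 2/5 + 3/5 + 1 = 73/25 = 2.92 bits/symbol.

2.92 bits/symbol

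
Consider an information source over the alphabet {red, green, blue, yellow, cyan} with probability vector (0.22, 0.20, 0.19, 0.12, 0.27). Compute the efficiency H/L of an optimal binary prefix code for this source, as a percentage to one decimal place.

Entropy H = −Σ p log₂ p ≈ 2.2773 bits.
Huffman merges: 3/25+19/100→31/100; 1/5+11/50→21/50; 27/100+31/100→29/50; 21/50+29/50→1. L = 231/100 ≈ 2.3100.
Efficiency = H/L = 2.2773/2.3100 = 98.6%.

98.6%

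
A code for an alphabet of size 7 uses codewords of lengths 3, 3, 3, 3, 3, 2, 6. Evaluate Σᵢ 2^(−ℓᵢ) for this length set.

With common denominator 2^6 = 64: Σ 2^(−ℓᵢ) = 8/64 + 8/64 + 8/64 + 8/64 + 8/64 + 16/64 + 1/64 = 57/64 = 0.890625.

0.890625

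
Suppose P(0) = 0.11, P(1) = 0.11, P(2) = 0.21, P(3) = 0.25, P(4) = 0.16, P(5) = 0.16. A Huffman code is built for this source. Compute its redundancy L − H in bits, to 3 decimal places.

0.021 bits

Entropy H = −Σ p log₂ p ≈ 2.5194 bits.
Huffman merges: 11/100+11/100→11/50; 4/25+4/25→8/25; 21/100+11/50→43/100; 1/4+8/25→57/100; 43/100+57/100→1. L = 127/50 ≈ 2.5400.
L − H = 2.5400 − 2.5194 = 0.021 bits.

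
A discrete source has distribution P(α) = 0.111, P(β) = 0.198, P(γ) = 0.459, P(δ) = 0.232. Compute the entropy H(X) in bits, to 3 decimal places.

H = −Σ pᵢ log₂ pᵢ.
−0.111·log₂(0.111) = 0.3520
−0.198·log₂(0.198) = 0.4626
−0.459·log₂(0.459) = 0.5157
−0.232·log₂(0.232) = 0.4890
Sum ≈ 1.8193 → 1.819 bits.

1.819 bits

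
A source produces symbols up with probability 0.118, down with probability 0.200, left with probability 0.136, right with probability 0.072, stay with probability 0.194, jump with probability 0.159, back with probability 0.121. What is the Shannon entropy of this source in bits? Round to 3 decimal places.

H = −Σ pᵢ log₂ pᵢ.
−0.118·log₂(0.118) = 0.3638
−0.200·log₂(0.200) = 0.4644
−0.136·log₂(0.136) = 0.3915
−0.072·log₂(0.072) = 0.2733
−0.194·log₂(0.194) = 0.4590
−0.159·log₂(0.159) = 0.4218
−0.121·log₂(0.121) = 0.3687
Sum ≈ 2.7424 → 2.742 bits.

2.742 bits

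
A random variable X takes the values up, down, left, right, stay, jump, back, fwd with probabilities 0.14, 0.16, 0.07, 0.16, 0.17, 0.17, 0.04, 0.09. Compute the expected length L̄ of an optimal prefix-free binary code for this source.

2.94 bits/symbol

Repeatedly combine the two least-probable nodes; the expected code length is the sum of the merged weights.
merge 1/25 + 7/100 → 11/100
merge 9/100 + 11/100 → 1/5
merge 7/50 + 4/25 → 3/10
merge 4/25 + 17/100 → 33/100
merge 17/100 + 1/5 → 37/100
merge 3/10 + 33/100 → 63/100
merge 37/100 + 63/100 → 1
L = 11/100 + 1/5 + 3/10 + 33/100 + 37/100 + 63/100 + 1 = 147/50 = 2.94 bits/symbol.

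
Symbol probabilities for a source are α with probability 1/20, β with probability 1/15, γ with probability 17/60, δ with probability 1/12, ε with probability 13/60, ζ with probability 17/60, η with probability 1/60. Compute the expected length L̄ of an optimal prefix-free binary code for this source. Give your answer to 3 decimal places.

2.417 bits/symbol

Repeatedly combine the two least-probable nodes; the expected code length is the sum of the merged weights.
merge 1/60 + 1/20 → 1/15
merge 1/15 + 1/15 → 2/15
merge 1/12 + 2/15 → 13/60
merge 13/60 + 13/60 → 13/30
merge 17/60 + 17/60 → 17/30
merge 13/30 + 17/30 → 1
L = 1/15 + 2/15 + 13/60 + 13/30 + 17/30 + 1 = 29/12 ≈ 2.417 bits/symbol.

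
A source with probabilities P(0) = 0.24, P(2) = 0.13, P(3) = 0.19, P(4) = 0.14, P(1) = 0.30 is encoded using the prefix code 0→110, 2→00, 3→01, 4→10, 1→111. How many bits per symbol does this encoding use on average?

2.54 bits/symbol

L̄ = Σ pᵢ·ℓᵢ = 0.24·3 + 0.13·2 + 0.19·2 + 0.14·2 + 0.30·3 = 2.54 bits/symbol.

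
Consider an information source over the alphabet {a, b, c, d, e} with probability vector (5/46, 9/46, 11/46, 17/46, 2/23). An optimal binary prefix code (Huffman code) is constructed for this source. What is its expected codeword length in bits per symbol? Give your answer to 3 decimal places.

2.196 bits/symbol

Repeatedly combine the two least-probable nodes; the expected code length is the sum of the merged weights.
merge 2/23 + 5/46 → 9/46
merge 9/46 + 9/46 → 9/23
merge 11/46 + 17/46 → 14/23
merge 9/23 + 14/23 → 1
L = 9/46 + 9/23 + 14/23 + 1 = 101/46 ≈ 2.196 bits/symbol.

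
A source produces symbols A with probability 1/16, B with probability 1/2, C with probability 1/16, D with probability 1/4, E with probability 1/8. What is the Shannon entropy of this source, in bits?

1.875 bits

Each probability is a power of 1/2, so log₂(1/p) is an integer.
H = Σ p·log₂(1/p) = 1/16·4 + 1/2·1 + 1/16·4 + 1/4·2 + 1/8·3 = 1.875 bits.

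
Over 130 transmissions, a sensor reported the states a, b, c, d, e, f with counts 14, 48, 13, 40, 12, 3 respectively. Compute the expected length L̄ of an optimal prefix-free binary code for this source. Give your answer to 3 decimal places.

2.277 bits/symbol

Probabilities are the counts divided by 130.
Repeatedly combine the two least-probable nodes; the expected code length is the sum of the merged weights.
merge 3/130 + 6/65 → 3/26
merge 1/10 + 7/65 → 27/130
merge 3/26 + 27/130 → 21/65
merge 4/13 + 21/65 → 41/65
merge 24/65 + 41/65 → 1
L = 3/26 + 27/130 + 21/65 + 41/65 + 1 = 148/65 ≈ 2.277 bits/symbol.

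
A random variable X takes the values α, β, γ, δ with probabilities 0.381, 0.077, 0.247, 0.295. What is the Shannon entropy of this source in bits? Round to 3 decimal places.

1.833 bits

H = −Σ pᵢ log₂ pᵢ.
−0.381·log₂(0.381) = 0.5304
−0.077·log₂(0.077) = 0.2848
−0.247·log₂(0.247) = 0.4983
−0.295·log₂(0.295) = 0.5196
Sum ≈ 1.8331 → 1.833 bits.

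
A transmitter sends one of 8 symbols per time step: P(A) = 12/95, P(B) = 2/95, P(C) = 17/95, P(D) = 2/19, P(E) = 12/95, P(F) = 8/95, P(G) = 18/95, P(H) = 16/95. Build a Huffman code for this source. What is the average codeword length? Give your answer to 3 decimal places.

Repeatedly combine the two least-probable nodes; the expected code length is the sum of the merged weights.
merge 2/95 + 8/95 → 2/19
merge 2/19 + 2/19 → 4/19
merge 12/95 + 12/95 → 24/95
merge 16/95 + 17/95 → 33/95
merge 18/95 + 4/19 → 2/5
merge 24/95 + 33/95 → 3/5
merge 2/5 + 3/5 → 1
L = 2/19 + 4/19 + 24/95 + 33/95 + 2/5 + 3/5 + 1 = 277/95 ≈ 2.916 bits/symbol.

2.916 bits/symbol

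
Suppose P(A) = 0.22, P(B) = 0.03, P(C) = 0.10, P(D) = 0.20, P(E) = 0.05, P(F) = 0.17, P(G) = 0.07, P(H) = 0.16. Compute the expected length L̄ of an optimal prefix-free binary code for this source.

Repeatedly combine the two least-probable nodes; the expected code length is the sum of the merged weights.
merge 3/100 + 1/20 → 2/25
merge 7/100 + 2/25 → 3/20
merge 1/10 + 3/20 → 1/4
merge 4/25 + 17/100 → 33/100
merge 1/5 + 11/50 → 21/50
merge 1/4 + 33/100 → 29/50
merge 21/50 + 29/50 → 1
L = 2/25 + 3/20 + 1/4 + 33/100 + 21/50 + 29/50 + 1 = 281/100 = 2.81 bits/symbol.

2.81 bits/symbol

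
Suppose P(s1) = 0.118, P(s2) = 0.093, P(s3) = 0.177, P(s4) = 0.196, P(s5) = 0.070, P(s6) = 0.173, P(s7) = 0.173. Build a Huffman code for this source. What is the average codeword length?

2.79 bits/symbol

Repeatedly combine the two least-probable nodes; the expected code length is the sum of the merged weights.
merge 7/100 + 93/1000 → 163/1000
merge 59/500 + 163/1000 → 281/1000
merge 173/1000 + 173/1000 → 173/500
merge 177/1000 + 49/250 → 373/1000
merge 281/1000 + 173/500 → 627/1000
merge 373/1000 + 627/1000 → 1
L = 163/1000 + 281/1000 + 173/500 + 373/1000 + 627/1000 + 1 = 279/100 = 2.79 bits/symbol.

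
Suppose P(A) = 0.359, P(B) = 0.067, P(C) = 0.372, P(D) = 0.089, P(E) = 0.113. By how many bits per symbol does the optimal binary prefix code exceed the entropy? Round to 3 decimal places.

0.064 bits

Entropy H = −Σ p log₂ p ≈ 1.9886 bits.
Huffman merges: 67/1000+89/1000→39/250; 113/1000+39/250→269/1000; 269/1000+359/1000→157/250; 93/250+157/250→1. L = 2053/1000 ≈ 2.0530.
L − H = 2.0530 − 1.9886 = 0.064 bits.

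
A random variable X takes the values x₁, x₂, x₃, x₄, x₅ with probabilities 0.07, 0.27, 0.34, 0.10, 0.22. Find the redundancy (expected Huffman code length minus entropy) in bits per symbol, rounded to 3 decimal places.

Entropy H = −Σ p log₂ p ≈ 2.1205 bits.
Huffman merges: 7/100+1/10→17/100; 17/100+11/50→39/100; 27/100+17/50→61/100; 39/100+61/100→1. L = 217/100 ≈ 2.1700.
L − H = 2.1700 − 2.1205 = 0.049 bits.

0.049 bits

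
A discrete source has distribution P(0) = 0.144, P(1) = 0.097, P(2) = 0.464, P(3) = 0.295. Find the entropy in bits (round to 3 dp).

H = −Σ pᵢ log₂ pᵢ.
−0.144·log₂(0.144) = 0.4026
−0.097·log₂(0.097) = 0.3265
−0.464·log₂(0.464) = 0.5140
−0.295·log₂(0.295) = 0.5196
Sum ≈ 1.7627 → 1.763 bits.

1.763 bits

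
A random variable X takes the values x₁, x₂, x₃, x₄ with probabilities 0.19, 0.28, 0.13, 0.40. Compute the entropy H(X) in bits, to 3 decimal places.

H = −Σ pᵢ log₂ pᵢ.
−0.19·log₂(0.19) = 0.4552
−0.28·log₂(0.28) = 0.5142
−0.13·log₂(0.13) = 0.3826
−0.40·log₂(0.40) = 0.5288
Sum ≈ 1.8809 → 1.881 bits.

1.881 bits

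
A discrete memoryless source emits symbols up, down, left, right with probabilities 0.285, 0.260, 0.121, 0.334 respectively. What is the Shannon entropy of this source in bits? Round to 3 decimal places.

1.919 bits

H = −Σ pᵢ log₂ pᵢ.
−0.285·log₂(0.285) = 0.5161
−0.260·log₂(0.260) = 0.5053
−0.121·log₂(0.121) = 0.3687
−0.334·log₂(0.334) = 0.5284
Sum ≈ 1.9185 → 1.919 bits.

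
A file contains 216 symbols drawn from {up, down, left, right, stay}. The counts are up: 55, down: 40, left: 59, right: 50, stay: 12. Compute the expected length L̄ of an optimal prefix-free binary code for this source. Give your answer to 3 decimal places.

Probabilities are the counts divided by 216.
Repeatedly combine the two least-probable nodes; the expected code length is the sum of the merged weights.
merge 1/18 + 5/27 → 13/54
merge 25/108 + 13/54 → 17/36
merge 55/216 + 59/216 → 19/36
merge 17/36 + 19/36 → 1
L = 13/54 + 17/36 + 19/36 + 1 = 121/54 ≈ 2.241 bits/symbol.

2.241 bits/symbol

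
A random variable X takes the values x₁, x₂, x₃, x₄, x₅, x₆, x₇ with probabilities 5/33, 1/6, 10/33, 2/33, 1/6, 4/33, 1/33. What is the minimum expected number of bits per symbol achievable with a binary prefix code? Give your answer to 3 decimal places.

Repeatedly combine the two least-probable nodes; the expected code length is the sum of the merged weights.
merge 1/33 + 2/33 → 1/11
merge 1/11 + 4/33 → 7/33
merge 5/33 + 1/6 → 7/22
merge 1/6 + 7/33 → 25/66
merge 10/33 + 7/22 → 41/66
merge 25/66 + 41/66 → 1
L = 1/11 + 7/33 + 7/22 + 25/66 + 41/66 + 1 = 173/66 ≈ 2.621 bits/symbol.

2.621 bits/symbol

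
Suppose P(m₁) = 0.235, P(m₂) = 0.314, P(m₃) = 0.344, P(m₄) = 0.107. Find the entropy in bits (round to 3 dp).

1.890 bits

H = −Σ pᵢ log₂ pᵢ.
−0.235·log₂(0.235) = 0.4910
−0.314·log₂(0.314) = 0.5247
−0.344·log₂(0.344) = 0.5296
−0.107·log₂(0.107) = 0.3450
Sum ≈ 1.8903 → 1.890 bits.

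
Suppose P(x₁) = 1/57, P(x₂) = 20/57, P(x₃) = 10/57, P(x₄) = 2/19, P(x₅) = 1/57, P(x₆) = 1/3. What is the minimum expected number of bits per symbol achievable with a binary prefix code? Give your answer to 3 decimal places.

Repeatedly combine the two least-probable nodes; the expected code length is the sum of the merged weights.
merge 1/57 + 1/57 → 2/57
merge 2/57 + 2/19 → 8/57
merge 8/57 + 10/57 → 6/19
merge 6/19 + 1/3 → 37/57
merge 20/57 + 37/57 → 1
L = 2/57 + 8/57 + 6/19 + 37/57 + 1 = 122/57 ≈ 2.140 bits/symbol.

2.140 bits/symbol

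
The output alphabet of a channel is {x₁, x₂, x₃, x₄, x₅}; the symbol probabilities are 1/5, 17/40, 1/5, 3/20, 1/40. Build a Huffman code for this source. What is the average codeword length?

Repeatedly combine the two least-probable nodes; the expected code length is the sum of the merged weights.
merge 1/40 + 3/20 → 7/40
merge 7/40 + 1/5 → 3/8
merge 1/5 + 3/8 → 23/40
merge 17/40 + 23/40 → 1
L = 7/40 + 3/8 + 23/40 + 1 = 17/8 = 2.125 bits/symbol.

2.125 bits/symbol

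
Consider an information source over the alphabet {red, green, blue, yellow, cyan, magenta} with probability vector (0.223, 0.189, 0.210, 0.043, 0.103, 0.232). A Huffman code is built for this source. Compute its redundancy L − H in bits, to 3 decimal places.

Entropy H = −Σ p log₂ p ≈ 2.4318 bits.
Huffman merges: 43/1000+103/1000→73/500; 73/500+189/1000→67/200; 21/100+223/1000→433/1000; 29/125+67/200→567/1000; 433/1000+567/1000→1. L = 2481/1000 ≈ 2.4810.
L − H = 2.4810 − 2.4318 = 0.049 bits.

0.049 bits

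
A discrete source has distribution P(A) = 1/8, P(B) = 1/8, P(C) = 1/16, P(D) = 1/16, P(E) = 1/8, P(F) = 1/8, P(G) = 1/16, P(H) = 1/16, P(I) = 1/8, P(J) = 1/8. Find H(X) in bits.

3.25 bits

Each probability is a power of 1/2, so log₂(1/p) is an integer.
H = Σ p·log₂(1/p) = 1/8·3 + 1/8·3 + 1/16·4 + 1/16·4 + 1/8·3 + 1/8·3 + 1/16·4 + 1/16·4 + 1/8·3 + 1/8·3 = 3.25 bits.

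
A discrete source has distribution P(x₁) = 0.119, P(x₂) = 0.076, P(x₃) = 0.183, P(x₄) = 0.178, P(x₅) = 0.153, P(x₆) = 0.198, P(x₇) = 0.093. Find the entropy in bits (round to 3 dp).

2.735 bits

H = −Σ pᵢ log₂ pᵢ.
−0.119·log₂(0.119) = 0.3654
−0.076·log₂(0.076) = 0.2826
−0.183·log₂(0.183) = 0.4484
−0.178·log₂(0.178) = 0.4432
−0.153·log₂(0.153) = 0.4144
−0.198·log₂(0.198) = 0.4626
−0.093·log₂(0.093) = 0.3187
Sum ≈ 2.7353 → 2.735 bits.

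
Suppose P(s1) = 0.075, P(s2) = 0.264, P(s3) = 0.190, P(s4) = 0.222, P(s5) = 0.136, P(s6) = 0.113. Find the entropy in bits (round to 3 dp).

H = −Σ pᵢ log₂ pᵢ.
−0.075·log₂(0.075) = 0.2803
−0.264·log₂(0.264) = 0.5072
−0.190·log₂(0.190) = 0.4552
−0.222·log₂(0.222) = 0.4820
−0.136·log₂(0.136) = 0.3915
−0.113·log₂(0.113) = 0.3555
Sum ≈ 2.4717 → 2.472 bits.

2.472 bits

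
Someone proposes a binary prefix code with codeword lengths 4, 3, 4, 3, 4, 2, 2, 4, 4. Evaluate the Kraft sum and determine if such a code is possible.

1.0625; no

With common denominator 2^4 = 16: Σ 2^(−ℓᵢ) = 1/16 + 2/16 + 1/16 + 2/16 + 1/16 + 4/16 + 4/16 + 1/16 + 1/16 = 17/16 = 1.0625.
Kraft's inequality requires Σ ≤ 1; here Σ = 1.0625 > 1, so no such prefix code exists.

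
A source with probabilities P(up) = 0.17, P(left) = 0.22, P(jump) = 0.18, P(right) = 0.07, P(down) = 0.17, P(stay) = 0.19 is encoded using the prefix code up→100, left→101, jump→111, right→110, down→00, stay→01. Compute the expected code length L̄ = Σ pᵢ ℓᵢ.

L̄ = Σ pᵢ·ℓᵢ = 0.17·3 + 0.22·3 + 0.18·3 + 0.07·3 + 0.17·2 + 0.19·2 = 2.64 bits/symbol.

2.64 bits/symbol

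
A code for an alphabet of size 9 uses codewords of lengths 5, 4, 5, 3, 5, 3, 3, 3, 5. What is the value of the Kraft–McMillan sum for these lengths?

With common denominator 2^5 = 32: Σ 2^(−ℓᵢ) = 1/32 + 2/32 + 1/32 + 4/32 + 1/32 + 4/32 + 4/32 + 4/32 + 1/32 = 22/32 = 0.6875.

0.6875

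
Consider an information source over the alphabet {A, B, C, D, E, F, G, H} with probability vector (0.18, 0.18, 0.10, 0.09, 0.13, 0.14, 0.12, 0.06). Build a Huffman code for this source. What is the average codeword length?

2.97 bits/symbol

Repeatedly combine the two least-probable nodes; the expected code length is the sum of the merged weights.
merge 3/50 + 9/100 → 3/20
merge 1/10 + 3/25 → 11/50
merge 13/100 + 7/50 → 27/100
merge 3/20 + 9/50 → 33/100
merge 9/50 + 11/50 → 2/5
merge 27/100 + 33/100 → 3/5
merge 2/5 + 3/5 → 1
L = 3/20 + 11/50 + 27/100 + 33/100 + 2/5 + 3/5 + 1 = 297/100 = 2.97 bits/symbol.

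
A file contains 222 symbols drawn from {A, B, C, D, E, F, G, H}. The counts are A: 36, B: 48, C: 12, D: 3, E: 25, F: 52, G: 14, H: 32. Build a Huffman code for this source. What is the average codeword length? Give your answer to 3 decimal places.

2.748 bits/symbol

Probabilities are the counts divided by 222.
Repeatedly combine the two least-probable nodes; the expected code length is the sum of the merged weights.
merge 1/74 + 2/37 → 5/74
merge 7/111 + 5/74 → 29/222
merge 25/222 + 29/222 → 9/37
merge 16/111 + 6/37 → 34/111
merge 8/37 + 26/111 → 50/111
merge 9/37 + 34/111 → 61/111
merge 50/111 + 61/111 → 1
L = 5/74 + 29/222 + 9/37 + 34/111 + 50/111 + 61/111 + 1 = 305/111 ≈ 2.748 bits/symbol.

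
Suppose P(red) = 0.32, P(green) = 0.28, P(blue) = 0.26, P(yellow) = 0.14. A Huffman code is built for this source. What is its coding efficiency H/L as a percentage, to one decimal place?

Entropy H = −Σ p log₂ p ≈ 1.9427 bits.
Huffman merges: 7/50+13/50→2/5; 7/25+8/25→3/5; 2/5+3/5→1. L = 2 ≈ 2.0000.
Efficiency = H/L = 1.9427/2.0000 = 97.1%.

97.1%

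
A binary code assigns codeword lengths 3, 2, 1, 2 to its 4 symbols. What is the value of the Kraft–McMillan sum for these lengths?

With common denominator 2^3 = 8: Σ 2^(−ℓᵢ) = 1/8 + 2/8 + 4/8 + 2/8 = 9/8 = 1.125.

1.125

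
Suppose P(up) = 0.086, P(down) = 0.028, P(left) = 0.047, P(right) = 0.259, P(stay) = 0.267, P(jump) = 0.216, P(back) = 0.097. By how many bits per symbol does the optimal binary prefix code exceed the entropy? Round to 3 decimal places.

Entropy H = −Σ p log₂ p ≈ 2.4736 bits.
Huffman merges: 7/250+47/1000→3/40; 3/40+43/500→161/1000; 97/1000+161/1000→129/500; 27/125+129/500→237/500; 259/1000+267/1000→263/500; 237/500+263/500→1. L = 1247/500 ≈ 2.4940.
L − H = 2.4940 − 2.4736 = 0.020 bits.

0.020 bits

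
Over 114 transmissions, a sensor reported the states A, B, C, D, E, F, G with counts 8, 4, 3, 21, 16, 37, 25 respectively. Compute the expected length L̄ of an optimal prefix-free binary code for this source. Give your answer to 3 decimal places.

2.465 bits/symbol

Probabilities are the counts divided by 114.
Repeatedly combine the two least-probable nodes; the expected code length is the sum of the merged weights.
merge 1/38 + 2/57 → 7/114
merge 7/114 + 4/57 → 5/38
merge 5/38 + 8/57 → 31/114
merge 7/38 + 25/114 → 23/57
merge 31/114 + 37/114 → 34/57
merge 23/57 + 34/57 → 1
L = 7/114 + 5/38 + 31/114 + 23/57 + 34/57 + 1 = 281/114 ≈ 2.465 bits/symbol.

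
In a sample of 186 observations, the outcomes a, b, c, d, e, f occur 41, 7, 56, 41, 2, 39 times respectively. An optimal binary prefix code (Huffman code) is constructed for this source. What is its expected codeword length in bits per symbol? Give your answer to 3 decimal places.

2.306 bits/symbol

Probabilities are the counts divided by 186.
Repeatedly combine the two least-probable nodes; the expected code length is the sum of the merged weights.
merge 1/93 + 7/186 → 3/62
merge 3/62 + 13/62 → 8/31
merge 41/186 + 41/186 → 41/93
merge 8/31 + 28/93 → 52/93
merge 41/93 + 52/93 → 1
L = 3/62 + 8/31 + 41/93 + 52/93 + 1 = 143/62 ≈ 2.306 bits/symbol.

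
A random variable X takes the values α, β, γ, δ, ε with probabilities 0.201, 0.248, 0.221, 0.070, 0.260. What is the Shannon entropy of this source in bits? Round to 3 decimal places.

H = −Σ pᵢ log₂ pᵢ.
−0.201·log₂(0.201) = 0.4653
−0.248·log₂(0.248) = 0.4989
−0.221·log₂(0.221) = 0.4813
−0.070·log₂(0.070) = 0.2686
−0.260·log₂(0.260) = 0.5053
Sum ≈ 2.2193 → 2.219 bits.

2.219 bits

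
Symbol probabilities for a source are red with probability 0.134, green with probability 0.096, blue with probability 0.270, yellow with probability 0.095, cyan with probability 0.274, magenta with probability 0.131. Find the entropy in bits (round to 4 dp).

H = −Σ pᵢ log₂ pᵢ.
−0.134·log₂(0.134) = 0.3886
−0.096·log₂(0.096) = 0.3246
−0.270·log₂(0.270) = 0.5100
−0.095·log₂(0.095) = 0.3226
−0.274·log₂(0.274) = 0.5118
−0.131·log₂(0.131) = 0.3841
Sum ≈ 2.4417 → 2.4417 bits.

2.4417 bits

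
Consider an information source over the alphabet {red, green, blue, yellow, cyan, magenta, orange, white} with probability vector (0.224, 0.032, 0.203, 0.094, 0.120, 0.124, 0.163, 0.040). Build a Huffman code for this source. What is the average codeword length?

Repeatedly combine the two least-probable nodes; the expected code length is the sum of the merged weights.
merge 4/125 + 1/25 → 9/125
merge 9/125 + 47/500 → 83/500
merge 3/25 + 31/250 → 61/250
merge 163/1000 + 83/500 → 329/1000
merge 203/1000 + 28/125 → 427/1000
merge 61/250 + 329/1000 → 573/1000
merge 427/1000 + 573/1000 → 1
L = 9/125 + 83/500 + 61/250 + 329/1000 + 427/1000 + 573/1000 + 1 = 2811/1000 = 2.811 bits/symbol.

2.811 bits/symbol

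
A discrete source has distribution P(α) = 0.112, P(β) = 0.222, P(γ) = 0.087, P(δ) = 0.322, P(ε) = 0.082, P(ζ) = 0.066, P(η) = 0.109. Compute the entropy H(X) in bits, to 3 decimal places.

H = −Σ pᵢ log₂ pᵢ.
−0.112·log₂(0.112) = 0.3537
−0.222·log₂(0.222) = 0.4820
−0.087·log₂(0.087) = 0.3065
−0.322·log₂(0.322) = 0.5264
−0.082·log₂(0.082) = 0.2959
−0.066·log₂(0.066) = 0.2588
−0.109·log₂(0.109) = 0.3485
Sum ≈ 2.5719 → 2.572 bits.

2.572 bits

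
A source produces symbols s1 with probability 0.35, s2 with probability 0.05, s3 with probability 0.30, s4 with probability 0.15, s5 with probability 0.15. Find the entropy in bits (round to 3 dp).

2.088 bits

H = −Σ pᵢ log₂ pᵢ.
−0.35·log₂(0.35) = 0.5301
−0.05·log₂(0.05) = 0.2161
−0.30·log₂(0.30) = 0.5211
−0.15·log₂(0.15) = 0.4105
−0.15·log₂(0.15) = 0.4105
Sum ≈ 2.0884 → 2.088 bits.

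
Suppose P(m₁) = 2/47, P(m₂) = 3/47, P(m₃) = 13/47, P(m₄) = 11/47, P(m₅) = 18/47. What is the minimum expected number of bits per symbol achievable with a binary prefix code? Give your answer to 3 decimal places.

2.064 bits/symbol

Repeatedly combine the two least-probable nodes; the expected code length is the sum of the merged weights.
merge 2/47 + 3/47 → 5/47
merge 5/47 + 11/47 → 16/47
merge 13/47 + 16/47 → 29/47
merge 18/47 + 29/47 → 1
L = 5/47 + 16/47 + 29/47 + 1 = 97/47 ≈ 2.064 bits/symbol.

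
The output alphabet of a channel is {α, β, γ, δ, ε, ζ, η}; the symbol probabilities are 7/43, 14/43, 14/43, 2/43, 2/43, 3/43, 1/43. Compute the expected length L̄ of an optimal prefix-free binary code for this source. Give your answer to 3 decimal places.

Repeatedly combine the two least-probable nodes; the expected code length is the sum of the merged weights.
merge 1/43 + 2/43 → 3/43
merge 2/43 + 3/43 → 5/43
merge 3/43 + 5/43 → 8/43
merge 7/43 + 8/43 → 15/43
merge 14/43 + 14/43 → 28/43
merge 15/43 + 28/43 → 1
L = 3/43 + 5/43 + 8/43 + 15/43 + 28/43 + 1 = 102/43 ≈ 2.372 bits/symbol.

2.372 bits/symbol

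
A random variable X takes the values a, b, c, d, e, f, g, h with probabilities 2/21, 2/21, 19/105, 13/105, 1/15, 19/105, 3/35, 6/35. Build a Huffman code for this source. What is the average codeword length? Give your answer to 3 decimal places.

Repeatedly combine the two least-probable nodes; the expected code length is the sum of the merged weights.
merge 1/15 + 3/35 → 16/105
merge 2/21 + 2/21 → 4/21
merge 13/105 + 16/105 → 29/105
merge 6/35 + 19/105 → 37/105
merge 19/105 + 4/21 → 13/35
merge 29/105 + 37/105 → 22/35
merge 13/35 + 22/35 → 1
L = 16/105 + 4/21 + 29/105 + 37/105 + 13/35 + 22/35 + 1 = 104/35 ≈ 2.971 bits/symbol.

2.971 bits/symbol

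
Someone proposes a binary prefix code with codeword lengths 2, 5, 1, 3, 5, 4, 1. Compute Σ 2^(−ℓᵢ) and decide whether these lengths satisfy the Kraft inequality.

With common denominator 2^5 = 32: Σ 2^(−ℓᵢ) = 8/32 + 1/32 + 16/32 + 4/32 + 1/32 + 2/32 + 16/32 = 48/32 = 1.5.
Kraft's inequality requires Σ ≤ 1; here Σ = 1.5 > 1, so no such prefix code exists.

1.5; no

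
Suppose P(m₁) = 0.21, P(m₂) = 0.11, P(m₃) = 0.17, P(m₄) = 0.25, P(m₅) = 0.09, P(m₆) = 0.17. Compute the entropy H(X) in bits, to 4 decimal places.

H = −Σ pᵢ log₂ pᵢ.
−0.21·log₂(0.21) = 0.4728
−0.11·log₂(0.11) = 0.3503
−0.17·log₂(0.17) = 0.4346
−0.25·log₂(0.25) = 0.5000
−0.09·log₂(0.09) = 0.3127
−0.17·log₂(0.17) = 0.4346
Sum ≈ 2.5049 → 2.5049 bits.

2.5049 bits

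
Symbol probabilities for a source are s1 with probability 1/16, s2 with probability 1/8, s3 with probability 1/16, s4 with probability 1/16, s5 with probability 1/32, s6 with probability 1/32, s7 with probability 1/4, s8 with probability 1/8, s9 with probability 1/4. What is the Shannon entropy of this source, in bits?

Each probability is a power of 1/2, so log₂(1/p) is an integer.
H = Σ p·log₂(1/p) = 1/16·4 + 1/8·3 + 1/16·4 + 1/16·4 + 1/32·5 + 1/32·5 + 1/4·2 + 1/8·3 + 1/4·2 = 2.8125 bits.

2.8125 bits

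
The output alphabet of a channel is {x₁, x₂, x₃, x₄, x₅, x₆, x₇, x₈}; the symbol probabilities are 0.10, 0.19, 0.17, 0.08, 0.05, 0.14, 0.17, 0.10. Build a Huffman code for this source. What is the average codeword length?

2.94 bits/symbol

Repeatedly combine the two least-probable nodes; the expected code length is the sum of the merged weights.
merge 1/20 + 2/25 → 13/100
merge 1/10 + 1/10 → 1/5
merge 13/100 + 7/50 → 27/100
merge 17/100 + 17/100 → 17/50
merge 19/100 + 1/5 → 39/100
merge 27/100 + 17/50 → 61/100
merge 39/100 + 61/100 → 1
L = 13/100 + 1/5 + 27/100 + 17/50 + 39/100 + 61/100 + 1 = 147/50 = 2.94 bits/symbol.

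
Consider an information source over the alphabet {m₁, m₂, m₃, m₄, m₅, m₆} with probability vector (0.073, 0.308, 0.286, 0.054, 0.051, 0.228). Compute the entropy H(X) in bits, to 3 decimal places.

2.248 bits

H = −Σ pᵢ log₂ pᵢ.
−0.073·log₂(0.073) = 0.2756
−0.308·log₂(0.308) = 0.5233
−0.286·log₂(0.286) = 0.5165
−0.054·log₂(0.054) = 0.2274
−0.051·log₂(0.051) = 0.2190
−0.228·log₂(0.228) = 0.4863
Sum ≈ 2.2481 → 2.248 bits.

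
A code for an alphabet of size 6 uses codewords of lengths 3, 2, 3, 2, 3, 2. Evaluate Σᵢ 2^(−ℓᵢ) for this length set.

1.125

With common denominator 2^3 = 8: Σ 2^(−ℓᵢ) = 1/8 + 2/8 + 1/8 + 2/8 + 1/8 + 2/8 = 9/8 = 1.125.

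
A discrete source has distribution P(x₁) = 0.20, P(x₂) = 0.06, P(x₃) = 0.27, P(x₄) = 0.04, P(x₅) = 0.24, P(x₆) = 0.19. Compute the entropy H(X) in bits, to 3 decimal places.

2.353 bits

H = −Σ pᵢ log₂ pᵢ.
−0.20·log₂(0.20) = 0.4644
−0.06·log₂(0.06) = 0.2435
−0.27·log₂(0.27) = 0.5100
−0.04·log₂(0.04) = 0.1858
−0.24·log₂(0.24) = 0.4941
−0.19·log₂(0.19) = 0.4552
Sum ≈ 2.3531 → 2.353 bits.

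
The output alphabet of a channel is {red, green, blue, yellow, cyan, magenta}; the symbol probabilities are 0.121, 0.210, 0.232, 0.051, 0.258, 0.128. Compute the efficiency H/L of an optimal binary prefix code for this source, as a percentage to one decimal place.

98.4%

Entropy H = −Σ p log₂ p ≈ 2.4334 bits.
Huffman merges: 51/1000+121/1000→43/250; 16/125+43/250→3/10; 21/100+29/125→221/500; 129/500+3/10→279/500; 221/500+279/500→1. L = 309/125 ≈ 2.4720.
Efficiency = H/L = 2.4334/2.4720 = 98.4%.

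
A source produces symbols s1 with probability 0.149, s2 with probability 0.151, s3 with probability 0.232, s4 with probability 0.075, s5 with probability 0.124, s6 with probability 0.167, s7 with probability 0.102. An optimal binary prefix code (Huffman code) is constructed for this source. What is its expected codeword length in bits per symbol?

2.768 bits/symbol

Repeatedly combine the two least-probable nodes; the expected code length is the sum of the merged weights.
merge 3/40 + 51/500 → 177/1000
merge 31/250 + 149/1000 → 273/1000
merge 151/1000 + 167/1000 → 159/500
merge 177/1000 + 29/125 → 409/1000
merge 273/1000 + 159/500 → 591/1000
merge 409/1000 + 591/1000 → 1
L = 177/1000 + 273/1000 + 159/500 + 409/1000 + 591/1000 + 1 = 346/125 = 2.768 bits/symbol.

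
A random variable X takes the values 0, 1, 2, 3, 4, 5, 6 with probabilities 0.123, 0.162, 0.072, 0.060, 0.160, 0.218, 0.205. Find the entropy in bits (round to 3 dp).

H = −Σ pᵢ log₂ pᵢ.
−0.123·log₂(0.123) = 0.3719
−0.162·log₂(0.162) = 0.4254
−0.072·log₂(0.072) = 0.2733
−0.060·log₂(0.060) = 0.2435
−0.160·log₂(0.160) = 0.4230
−0.218·log₂(0.218) = 0.4791
−0.205·log₂(0.205) = 0.4687
Sum ≈ 2.6849 → 2.685 bits.

2.685 bits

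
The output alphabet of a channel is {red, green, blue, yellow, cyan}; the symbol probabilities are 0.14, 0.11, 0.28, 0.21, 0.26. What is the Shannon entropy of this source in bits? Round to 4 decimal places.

H = −Σ pᵢ log₂ pᵢ.
−0.14·log₂(0.14) = 0.3971
−0.11·log₂(0.11) = 0.3503
−0.28·log₂(0.28) = 0.5142
−0.21·log₂(0.21) = 0.4728
−0.26·log₂(0.26) = 0.5053
Sum ≈ 2.2397 → 2.2397 bits.

2.2397 bits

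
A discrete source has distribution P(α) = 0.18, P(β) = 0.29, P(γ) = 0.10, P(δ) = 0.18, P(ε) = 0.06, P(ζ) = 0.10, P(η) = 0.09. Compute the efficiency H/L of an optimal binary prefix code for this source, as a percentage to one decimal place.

98.1%

Entropy H = −Σ p log₂ p ≈ 2.6291 bits.
Huffman merges: 3/50+9/100→3/20; 1/10+1/10→1/5; 3/20+9/50→33/100; 9/50+1/5→19/50; 29/100+33/100→31/50; 19/50+31/50→1. L = 67/25 ≈ 2.6800.
Efficiency = H/L = 2.6291/2.6800 = 98.1%.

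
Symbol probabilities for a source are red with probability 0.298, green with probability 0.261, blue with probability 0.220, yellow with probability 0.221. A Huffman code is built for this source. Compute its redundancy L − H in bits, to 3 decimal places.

Entropy H = −Σ p log₂ p ≈ 1.9882 bits.
Huffman merges: 11/50+221/1000→441/1000; 261/1000+149/500→559/1000; 441/1000+559/1000→1. L = 2 ≈ 2.0000.
L − H = 2.0000 − 1.9882 = 0.012 bits.

0.012 bits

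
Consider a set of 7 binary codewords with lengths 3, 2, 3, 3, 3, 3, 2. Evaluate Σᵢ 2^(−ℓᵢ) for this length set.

With common denominator 2^3 = 8: Σ 2^(−ℓᵢ) = 1/8 + 2/8 + 1/8 + 1/8 + 1/8 + 1/8 + 2/8 = 9/8 = 1.125.

1.125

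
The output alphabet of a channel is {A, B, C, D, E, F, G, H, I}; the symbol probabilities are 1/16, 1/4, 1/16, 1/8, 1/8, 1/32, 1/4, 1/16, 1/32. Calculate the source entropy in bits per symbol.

Each probability is a power of 1/2, so log₂(1/p) is an integer.
H = Σ p·log₂(1/p) = 1/16·4 + 1/4·2 + 1/16·4 + 1/8·3 + 1/8·3 + 1/32·5 + 1/4·2 + 1/16·4 + 1/32·5 = 2.8125 bits.

2.8125 bits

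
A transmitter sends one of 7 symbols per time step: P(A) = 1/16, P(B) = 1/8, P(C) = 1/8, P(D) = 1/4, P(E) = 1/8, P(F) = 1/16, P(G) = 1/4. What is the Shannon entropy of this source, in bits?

Each probability is a power of 1/2, so log₂(1/p) is an integer.
H = Σ p·log₂(1/p) = 1/16·4 + 1/8·3 + 1/8·3 + 1/4·2 + 1/8·3 + 1/16·4 + 1/4·2 = 2.625 bits.

2.625 bits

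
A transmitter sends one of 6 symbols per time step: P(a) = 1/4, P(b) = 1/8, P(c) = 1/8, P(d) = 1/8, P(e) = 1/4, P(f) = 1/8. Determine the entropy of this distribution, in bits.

Each probability is a power of 1/2, so log₂(1/p) is an integer.
H = Σ p·log₂(1/p) = 1/4·2 + 1/8·3 + 1/8·3 + 1/8·3 + 1/4·2 + 1/8·3 = 2.5 bits.

2.5 bits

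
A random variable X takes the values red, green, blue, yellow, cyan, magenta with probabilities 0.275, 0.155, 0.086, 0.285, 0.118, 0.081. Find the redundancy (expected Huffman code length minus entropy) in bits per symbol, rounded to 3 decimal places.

0.033 bits

Entropy H = −Σ p log₂ p ≈ 2.4071 bits.
Huffman merges: 81/1000+43/500→167/1000; 59/500+31/200→273/1000; 167/1000+273/1000→11/25; 11/40+57/200→14/25; 11/25+14/25→1. L = 61/25 ≈ 2.4400.
L − H = 2.4400 − 2.4071 = 0.033 bits.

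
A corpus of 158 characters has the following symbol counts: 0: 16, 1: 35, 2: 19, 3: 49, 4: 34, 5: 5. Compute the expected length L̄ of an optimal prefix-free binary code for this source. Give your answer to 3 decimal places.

Probabilities are the counts divided by 158.
Repeatedly combine the two least-probable nodes; the expected code length is the sum of the merged weights.
merge 5/158 + 8/79 → 21/158
merge 19/158 + 21/158 → 20/79
merge 17/79 + 35/158 → 69/158
merge 20/79 + 49/158 → 89/158
merge 69/158 + 89/158 → 1
L = 21/158 + 20/79 + 69/158 + 89/158 + 1 = 377/158 ≈ 2.386 bits/symbol.

2.386 bits/symbol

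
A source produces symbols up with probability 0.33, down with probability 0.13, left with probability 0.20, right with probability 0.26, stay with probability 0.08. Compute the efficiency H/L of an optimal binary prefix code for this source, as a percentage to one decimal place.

98.3%

Entropy H = −Σ p log₂ p ≈ 2.1716 bits.
Huffman merges: 2/25+13/100→21/100; 1/5+21/100→41/100; 13/50+33/100→59/100; 41/100+59/100→1. L = 221/100 ≈ 2.2100.
Efficiency = H/L = 2.1716/2.2100 = 98.3%.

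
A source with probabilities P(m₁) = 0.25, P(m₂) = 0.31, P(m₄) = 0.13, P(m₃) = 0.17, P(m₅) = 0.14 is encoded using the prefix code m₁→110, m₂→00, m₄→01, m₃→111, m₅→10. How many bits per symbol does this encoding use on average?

2.42 bits/symbol

L̄ = Σ pᵢ·ℓᵢ = 0.25·3 + 0.31·2 + 0.13·2 + 0.17·3 + 0.14·2 = 2.42 bits/symbol.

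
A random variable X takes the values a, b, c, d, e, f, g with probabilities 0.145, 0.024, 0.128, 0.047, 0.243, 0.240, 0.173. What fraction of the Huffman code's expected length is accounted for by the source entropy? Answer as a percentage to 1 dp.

Entropy H = −Σ p log₂ p ≈ 2.5480 bits.
Huffman merges: 3/125+47/1000→71/1000; 71/1000+16/125→199/1000; 29/200+173/1000→159/500; 199/1000+6/25→439/1000; 243/1000+159/500→561/1000; 439/1000+561/1000→1. L = 647/250 ≈ 2.5880.
Efficiency = H/L = 2.5480/2.5880 = 98.5%.

98.5%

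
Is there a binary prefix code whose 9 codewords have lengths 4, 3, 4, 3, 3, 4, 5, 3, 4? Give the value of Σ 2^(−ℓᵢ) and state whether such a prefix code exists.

0.78125; yes

With common denominator 2^5 = 32: Σ 2^(−ℓᵢ) = 2/32 + 4/32 + 2/32 + 4/32 + 4/32 + 2/32 + 1/32 + 4/32 + 2/32 = 25/32 = 0.78125.
Kraft's inequality requires Σ ≤ 1; here Σ = 0.78125 ≤ 1, so such a prefix code exists.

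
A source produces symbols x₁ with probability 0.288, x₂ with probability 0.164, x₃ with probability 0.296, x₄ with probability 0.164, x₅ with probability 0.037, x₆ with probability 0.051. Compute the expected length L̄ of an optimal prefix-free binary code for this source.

2.34 bits/symbol

Repeatedly combine the two least-probable nodes; the expected code length is the sum of the merged weights.
merge 37/1000 + 51/1000 → 11/125
merge 11/125 + 41/250 → 63/250
merge 41/250 + 63/250 → 52/125
merge 36/125 + 37/125 → 73/125
merge 52/125 + 73/125 → 1
L = 11/125 + 63/250 + 52/125 + 73/125 + 1 = 117/50 = 2.34 bits/symbol.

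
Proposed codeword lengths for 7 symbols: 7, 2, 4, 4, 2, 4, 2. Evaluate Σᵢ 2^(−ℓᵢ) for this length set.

0.9453125

With common denominator 2^7 = 128: Σ 2^(−ℓᵢ) = 1/128 + 32/128 + 8/128 + 8/128 + 32/128 + 8/128 + 32/128 = 121/128 = 0.9453125.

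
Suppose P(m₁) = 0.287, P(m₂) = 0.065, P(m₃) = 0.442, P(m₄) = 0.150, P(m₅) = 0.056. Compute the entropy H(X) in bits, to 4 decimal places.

1.9372 bits

H = −Σ pᵢ log₂ pᵢ.
−0.287·log₂(0.287) = 0.5169
−0.065·log₂(0.065) = 0.2563
−0.442·log₂(0.442) = 0.5206
−0.150·log₂(0.150) = 0.4105
−0.056·log₂(0.056) = 0.2329
Sum ≈ 1.9372 → 1.9372 bits.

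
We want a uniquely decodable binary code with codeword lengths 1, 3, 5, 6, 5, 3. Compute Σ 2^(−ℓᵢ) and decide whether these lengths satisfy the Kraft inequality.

0.828125; yes

With common denominator 2^6 = 64: Σ 2^(−ℓᵢ) = 32/64 + 8/64 + 2/64 + 1/64 + 2/64 + 8/64 = 53/64 = 0.828125.
Kraft's inequality requires Σ ≤ 1; here Σ = 0.828125 ≤ 1, so such a prefix code exists.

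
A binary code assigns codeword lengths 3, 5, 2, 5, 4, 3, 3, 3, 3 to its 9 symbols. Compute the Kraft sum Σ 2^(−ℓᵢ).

1

With common denominator 2^5 = 32: Σ 2^(−ℓᵢ) = 4/32 + 1/32 + 8/32 + 1/32 + 2/32 + 4/32 + 4/32 + 4/32 + 4/32 = 32/32 = 1.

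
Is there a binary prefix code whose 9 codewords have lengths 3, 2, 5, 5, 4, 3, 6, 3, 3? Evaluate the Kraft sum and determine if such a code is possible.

With common denominator 2^6 = 64: Σ 2^(−ℓᵢ) = 8/64 + 16/64 + 2/64 + 2/64 + 4/64 + 8/64 + 1/64 + 8/64 + 8/64 = 57/64 = 0.890625.
Kraft's inequality requires Σ ≤ 1; here Σ = 0.890625 ≤ 1, so such a prefix code exists.

0.890625; yes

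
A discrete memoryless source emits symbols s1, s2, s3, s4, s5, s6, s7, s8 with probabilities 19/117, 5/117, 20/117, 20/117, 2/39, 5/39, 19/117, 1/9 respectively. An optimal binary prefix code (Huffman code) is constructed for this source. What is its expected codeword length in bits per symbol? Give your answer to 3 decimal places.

2.923 bits/symbol

Repeatedly combine the two least-probable nodes; the expected code length is the sum of the merged weights.
merge 5/117 + 2/39 → 11/117
merge 11/117 + 1/9 → 8/39
merge 5/39 + 19/117 → 34/117
merge 19/117 + 20/117 → 1/3
merge 20/117 + 8/39 → 44/117
merge 34/117 + 1/3 → 73/117
merge 44/117 + 73/117 → 1
L = 11/117 + 8/39 + 34/117 + 1/3 + 44/117 + 73/117 + 1 = 38/13 ≈ 2.923 bits/symbol.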